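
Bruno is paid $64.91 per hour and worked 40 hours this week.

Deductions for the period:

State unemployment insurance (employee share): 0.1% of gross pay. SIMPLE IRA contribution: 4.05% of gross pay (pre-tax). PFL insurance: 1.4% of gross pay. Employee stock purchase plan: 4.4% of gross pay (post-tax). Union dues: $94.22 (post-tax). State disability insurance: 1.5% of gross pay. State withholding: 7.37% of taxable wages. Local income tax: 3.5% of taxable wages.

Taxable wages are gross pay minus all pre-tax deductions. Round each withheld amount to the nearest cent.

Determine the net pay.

$1,934.09

Gross pay: 40 × $64.91 = $2,596.40
SIMPLE IRA contribution: $2,596.40 × 0.0405 = $105.15
Taxable wages = $2,596.40 − $105.15 = $2,491.25
Local income tax: $2,491.25 × 0.035 = $87.19
State withholding: $2,491.25 × 0.0737 = $183.61
State unemployment insurance (employee share): $2,596.40 × 0.001 = $2.60
State disability insurance: $2,596.40 × 0.015 = $38.95
PFL insurance: $2,596.40 × 0.014 = $36.35
Union dues: $94.22
Employee stock purchase plan: $2,596.40 × 0.044 = $114.24
Total deductions = $105.15 + $87.19 + $183.61 + $2.60 + $38.95 + $36.35 + $94.22 + $114.24 = $662.31
Net pay = $2,596.40 − $662.31 = $1,934.09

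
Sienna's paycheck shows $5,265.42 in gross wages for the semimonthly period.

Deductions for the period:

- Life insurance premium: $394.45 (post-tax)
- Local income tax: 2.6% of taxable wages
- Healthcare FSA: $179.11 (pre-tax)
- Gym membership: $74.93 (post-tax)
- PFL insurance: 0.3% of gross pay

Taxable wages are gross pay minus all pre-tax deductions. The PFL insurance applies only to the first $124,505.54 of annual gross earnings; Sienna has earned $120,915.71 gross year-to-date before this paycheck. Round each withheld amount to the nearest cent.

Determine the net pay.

$4,473.92

Healthcare FSA: $179.11
Taxable wages = $5,265.42 − $179.11 = $5,086.31
Local income tax: $5,086.31 × 0.026 = $132.24
PFL insurance: only $124,505.54 − $120,915.71 = $3,589.83 of this check is subject → $3,589.83 × 0.003 = $10.77
Life insurance premium: $394.45
Gym membership: $74.93
Total deductions = $179.11 + $132.24 + $10.77 + $394.45 + $74.93 = $791.50
Net pay = $5,265.42 − $791.50 = $4,473.92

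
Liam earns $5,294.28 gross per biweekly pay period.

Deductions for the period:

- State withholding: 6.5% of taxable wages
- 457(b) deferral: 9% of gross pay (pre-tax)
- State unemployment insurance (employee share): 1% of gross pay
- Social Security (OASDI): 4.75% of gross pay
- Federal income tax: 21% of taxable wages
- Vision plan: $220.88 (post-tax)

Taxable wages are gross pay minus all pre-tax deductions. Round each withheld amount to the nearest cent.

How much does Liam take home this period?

457(b) deferral: $5,294.28 × 0.09 = $476.49
Taxable wages = $5,294.28 − $476.49 = $4,817.79
State withholding: $4,817.79 × 0.065 = $313.16
Federal income tax: $4,817.79 × 0.21 = $1,011.74
Social Security (OASDI): $5,294.28 × 0.0475 = $251.48
State unemployment insurance (employee share): $5,294.28 × 0.01 = $52.94
Vision plan: $220.88
Total deductions = $476.49 + $313.16 + $1,011.74 + $251.48 + $52.94 + $220.88 = $2,326.69
Net pay = $5,294.28 − $2,326.69 = $2,967.59

$2,967.59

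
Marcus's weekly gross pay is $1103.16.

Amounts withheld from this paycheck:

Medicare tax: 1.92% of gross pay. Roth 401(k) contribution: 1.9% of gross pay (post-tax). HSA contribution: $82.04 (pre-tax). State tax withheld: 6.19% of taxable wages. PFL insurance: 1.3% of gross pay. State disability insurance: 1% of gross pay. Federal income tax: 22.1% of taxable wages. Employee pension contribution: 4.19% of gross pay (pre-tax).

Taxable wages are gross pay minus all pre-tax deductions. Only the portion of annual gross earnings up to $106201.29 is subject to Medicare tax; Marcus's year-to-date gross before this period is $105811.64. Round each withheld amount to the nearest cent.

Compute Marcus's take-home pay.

HSA contribution: $82.04
Employee pension contribution: $1103.16 × 0.0419 = $46.22
Pre-tax total = $82.04 + $46.22 = $128.26
Taxable wages = $1103.16 − $128.26 = $974.90
Federal income tax: $974.90 × 0.221 = $215.45
State tax withheld: $974.90 × 0.0619 = $60.35
State disability insurance: $1103.16 × 0.01 = $11.03
PFL insurance: $1103.16 × 0.013 = $14.34
Medicare tax: only $106201.29 − $105811.64 = $389.65 of this check is subject → $389.65 × 0.0192 = $7.48
Roth 401(k) contribution: $1103.16 × 0.019 = $20.96
Total deductions = $82.04 + $46.22 + $215.45 + $60.35 + $11.03 + $14.34 + $7.48 + $20.96 = $457.87
Net pay = $1103.16 − $457.87 = $645.29

$645.29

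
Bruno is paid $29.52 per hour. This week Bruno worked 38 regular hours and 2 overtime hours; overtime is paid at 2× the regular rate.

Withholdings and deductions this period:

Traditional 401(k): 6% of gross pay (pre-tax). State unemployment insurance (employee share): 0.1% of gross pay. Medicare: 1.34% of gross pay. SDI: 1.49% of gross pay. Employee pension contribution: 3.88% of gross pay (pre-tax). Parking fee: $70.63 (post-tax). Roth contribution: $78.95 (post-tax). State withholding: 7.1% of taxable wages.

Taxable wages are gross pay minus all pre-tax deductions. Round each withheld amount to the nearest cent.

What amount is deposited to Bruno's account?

Regular pay: 38 × $29.52 = $1121.76
Overtime pay: 2 × $29.52 × 2 = $118.08
Gross pay = $1121.76 + $118.08 = $1239.84
Traditional 401(k): $1239.84 × 0.06 = $74.39
Employee pension contribution: $1239.84 × 0.0388 = $48.11
Pre-tax total = $74.39 + $48.11 = $122.50
Taxable wages = $1239.84 − $122.50 = $1117.34
State withholding: $1117.34 × 0.071 = $79.33
Medicare: $1239.84 × 0.0134 = $16.61
SDI: $1239.84 × 0.0149 = $18.47
State unemployment insurance (employee share): $1239.84 × 0.001 = $1.24
Parking fee: $70.63
Roth contribution: $78.95
Total deductions = $74.39 + $48.11 + $79.33 + $16.61 + $18.47 + $1.24 + $70.63 + $78.95 = $387.73
Net pay = $1239.84 − $387.73 = $852.11

$852.11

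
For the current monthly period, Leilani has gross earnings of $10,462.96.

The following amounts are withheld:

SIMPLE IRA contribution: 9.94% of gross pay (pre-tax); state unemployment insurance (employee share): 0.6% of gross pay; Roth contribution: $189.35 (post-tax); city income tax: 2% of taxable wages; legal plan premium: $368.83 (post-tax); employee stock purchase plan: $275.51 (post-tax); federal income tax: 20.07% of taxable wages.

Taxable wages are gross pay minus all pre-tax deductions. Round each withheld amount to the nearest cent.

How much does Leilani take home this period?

$6,446.83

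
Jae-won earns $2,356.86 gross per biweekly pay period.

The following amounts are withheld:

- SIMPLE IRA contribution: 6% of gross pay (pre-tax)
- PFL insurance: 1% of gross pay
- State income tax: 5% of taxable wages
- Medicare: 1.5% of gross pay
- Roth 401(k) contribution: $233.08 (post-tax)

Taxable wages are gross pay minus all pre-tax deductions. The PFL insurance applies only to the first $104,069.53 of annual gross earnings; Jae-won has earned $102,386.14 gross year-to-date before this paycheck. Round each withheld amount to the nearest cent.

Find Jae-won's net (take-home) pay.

SIMPLE IRA contribution: $2,356.86 × 0.06 = $141.41
Taxable wages = $2,356.86 − $141.41 = $2,215.45
State income tax: $2,215.45 × 0.05 = $110.77
PFL insurance: only $104,069.53 − $102,386.14 = $1,683.39 of this check is subject → $1,683.39 × 0.01 = $16.83
Medicare: $2,356.86 × 0.015 = $35.35
Roth 401(k) contribution: $233.08
Total deductions = $141.41 + $110.77 + $16.83 + $35.35 + $233.08 = $537.44
Net pay = $2,356.86 − $537.44 = $1,819.42

$1,819.42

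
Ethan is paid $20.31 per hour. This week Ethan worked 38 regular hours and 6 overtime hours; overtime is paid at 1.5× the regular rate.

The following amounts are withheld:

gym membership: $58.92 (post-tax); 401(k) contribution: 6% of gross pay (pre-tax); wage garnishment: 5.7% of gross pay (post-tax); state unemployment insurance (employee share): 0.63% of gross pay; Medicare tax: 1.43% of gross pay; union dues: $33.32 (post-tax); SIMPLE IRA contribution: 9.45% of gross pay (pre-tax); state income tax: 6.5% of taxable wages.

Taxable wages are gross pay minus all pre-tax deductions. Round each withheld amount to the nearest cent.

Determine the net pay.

$588.32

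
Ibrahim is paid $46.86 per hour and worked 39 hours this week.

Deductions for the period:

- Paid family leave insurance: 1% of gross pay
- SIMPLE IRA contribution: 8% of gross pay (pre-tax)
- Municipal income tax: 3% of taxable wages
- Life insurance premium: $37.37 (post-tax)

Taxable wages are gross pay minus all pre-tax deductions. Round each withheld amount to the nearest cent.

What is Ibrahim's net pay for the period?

$1,575.25

Gross pay: 39 × $46.86 = $1,827.54
SIMPLE IRA contribution: $1,827.54 × 0.08 = $146.20
Taxable wages = $1,827.54 − $146.20 = $1,681.34
Municipal income tax: $1,681.34 × 0.03 = $50.44
Paid family leave insurance: $1,827.54 × 0.01 = $18.28
Life insurance premium: $37.37
Total deductions = $146.20 + $50.44 + $18.28 + $37.37 = $252.29
Net pay = $1,827.54 − $252.29 = $1,575.25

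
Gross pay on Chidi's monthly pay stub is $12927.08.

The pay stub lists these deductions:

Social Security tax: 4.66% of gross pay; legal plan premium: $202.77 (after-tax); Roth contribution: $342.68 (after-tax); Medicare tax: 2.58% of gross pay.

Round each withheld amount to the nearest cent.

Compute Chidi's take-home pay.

Social Security tax: $12927.08 × 0.0466 = $602.40
Medicare tax: $12927.08 × 0.0258 = $333.52
Roth contribution: $342.68
Legal plan premium: $202.77
Total deductions = $602.40 + $333.52 + $342.68 + $202.77 = $1481.37
Net pay = $12927.08 − $1481.37 = $11445.71

$11445.71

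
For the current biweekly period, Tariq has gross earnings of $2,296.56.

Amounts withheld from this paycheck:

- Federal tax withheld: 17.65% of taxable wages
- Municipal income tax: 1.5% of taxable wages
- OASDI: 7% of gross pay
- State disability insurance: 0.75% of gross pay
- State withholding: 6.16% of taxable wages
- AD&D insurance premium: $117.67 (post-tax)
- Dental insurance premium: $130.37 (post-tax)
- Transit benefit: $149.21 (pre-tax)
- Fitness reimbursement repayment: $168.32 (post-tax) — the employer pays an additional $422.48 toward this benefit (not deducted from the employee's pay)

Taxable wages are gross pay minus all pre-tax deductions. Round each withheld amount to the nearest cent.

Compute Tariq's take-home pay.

$1,009.51

Transit benefit: $149.21
Taxable wages = $2,296.56 − $149.21 = $2,147.35
State withholding: $2,147.35 × 0.0616 = $132.28
Municipal income tax: $2,147.35 × 0.015 = $32.21
Federal tax withheld: $2,147.35 × 0.1765 = $379.01
State disability insurance: $2,296.56 × 0.0075 = $17.22
OASDI: $2,296.56 × 0.07 = $160.76
Fitness reimbursement repayment: $168.32
AD&D insurance premium: $117.67
Dental insurance premium: $130.37
(Employer's $422.48 toward fitness reimbursement repayment is not withheld from the employee.)
Total deductions = $149.21 + $132.28 + $32.21 + $379.01 + $17.22 + $160.76 + $168.32 + $117.67 + $130.37 = $1,287.05
Net pay = $2,296.56 − $1,287.05 = $1,009.51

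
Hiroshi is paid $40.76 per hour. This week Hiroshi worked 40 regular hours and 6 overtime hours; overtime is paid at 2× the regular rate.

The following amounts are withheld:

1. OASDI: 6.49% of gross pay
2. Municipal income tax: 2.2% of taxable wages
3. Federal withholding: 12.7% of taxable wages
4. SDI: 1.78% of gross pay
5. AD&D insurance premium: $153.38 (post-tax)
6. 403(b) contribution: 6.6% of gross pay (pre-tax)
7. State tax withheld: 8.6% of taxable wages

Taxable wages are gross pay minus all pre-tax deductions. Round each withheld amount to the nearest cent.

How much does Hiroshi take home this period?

$1,185.75

Regular pay: 40 × $40.76 = $1,630.40
Overtime pay: 6 × $40.76 × 2 = $489.12
Gross pay = $1,630.40 + $489.12 = $2,119.52
403(b) contribution: $2,119.52 × 0.066 = $139.89
Taxable wages = $2,119.52 − $139.89 = $1,979.63
Municipal income tax: $1,979.63 × 0.022 = $43.55
Federal withholding: $1,979.63 × 0.127 = $251.41
State tax withheld: $1,979.63 × 0.086 = $170.25
SDI: $2,119.52 × 0.0178 = $37.73
OASDI: $2,119.52 × 0.0649 = $137.56
AD&D insurance premium: $153.38
Total deductions = $139.89 + $43.55 + $251.41 + $170.25 + $37.73 + $137.56 + $153.38 = $933.77
Net pay = $2,119.52 − $933.77 = $1,185.75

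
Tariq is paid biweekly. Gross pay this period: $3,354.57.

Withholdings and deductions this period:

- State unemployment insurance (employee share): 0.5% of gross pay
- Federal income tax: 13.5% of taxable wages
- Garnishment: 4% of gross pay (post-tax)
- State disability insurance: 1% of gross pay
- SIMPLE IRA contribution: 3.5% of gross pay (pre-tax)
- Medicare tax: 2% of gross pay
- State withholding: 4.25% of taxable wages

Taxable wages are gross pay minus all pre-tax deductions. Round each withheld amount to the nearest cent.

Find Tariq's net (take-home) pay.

$2,410.97

SIMPLE IRA contribution: $3,354.57 × 0.035 = $117.41
Taxable wages = $3,354.57 − $117.41 = $3,237.16
Federal income tax: $3,237.16 × 0.135 = $437.02
State withholding: $3,237.16 × 0.0425 = $137.58
State disability insurance: $3,354.57 × 0.01 = $33.55
State unemployment insurance (employee share): $3,354.57 × 0.005 = $16.77
Medicare tax: $3,354.57 × 0.02 = $67.09
Garnishment: $3,354.57 × 0.04 = $134.18
Total deductions = $117.41 + $437.02 + $137.58 + $33.55 + $16.77 + $67.09 + $134.18 = $943.60
Net pay = $3,354.57 − $943.60 = $2,410.97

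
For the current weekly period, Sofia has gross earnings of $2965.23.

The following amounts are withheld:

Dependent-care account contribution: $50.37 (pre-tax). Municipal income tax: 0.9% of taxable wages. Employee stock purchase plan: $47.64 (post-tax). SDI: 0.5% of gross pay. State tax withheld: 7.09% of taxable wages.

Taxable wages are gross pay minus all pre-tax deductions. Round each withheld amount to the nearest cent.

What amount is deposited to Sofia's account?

$2619.50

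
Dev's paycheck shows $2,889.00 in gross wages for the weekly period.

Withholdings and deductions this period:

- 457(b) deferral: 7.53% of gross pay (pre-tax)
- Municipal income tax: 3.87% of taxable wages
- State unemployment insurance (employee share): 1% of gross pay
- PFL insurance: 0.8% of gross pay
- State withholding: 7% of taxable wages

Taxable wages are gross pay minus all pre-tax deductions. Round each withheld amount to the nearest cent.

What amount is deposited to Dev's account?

$2,329.07

457(b) deferral: $2,889.00 × 0.0753 = $217.54
Taxable wages = $2,889.00 − $217.54 = $2,671.46
Municipal income tax: $2,671.46 × 0.0387 = $103.39
State withholding: $2,671.46 × 0.07 = $187.00
State unemployment insurance (employee share): $2,889.00 × 0.01 = $28.89
PFL insurance: $2,889.00 × 0.008 = $23.11
Total deductions = $217.54 + $103.39 + $187.00 + $28.89 + $23.11 = $559.93
Net pay = $2,889.00 − $559.93 = $2,329.07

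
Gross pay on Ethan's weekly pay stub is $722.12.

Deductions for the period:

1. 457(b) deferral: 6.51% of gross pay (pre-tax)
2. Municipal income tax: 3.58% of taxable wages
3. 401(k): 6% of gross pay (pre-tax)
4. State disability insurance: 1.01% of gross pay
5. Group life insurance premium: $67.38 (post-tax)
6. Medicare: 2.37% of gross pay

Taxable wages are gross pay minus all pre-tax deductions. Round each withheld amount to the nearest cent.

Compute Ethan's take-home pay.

457(b) deferral: $722.12 × 0.0651 = $47.01
401(k): $722.12 × 0.06 = $43.33
Pre-tax total = $47.01 + $43.33 = $90.34
Taxable wages = $722.12 − $90.34 = $631.78
Municipal income tax: $631.78 × 0.0358 = $22.62
Medicare: $722.12 × 0.0237 = $17.11
State disability insurance: $722.12 × 0.0101 = $7.29
Group life insurance premium: $67.38
Total deductions = $47.01 + $43.33 + $22.62 + $17.11 + $7.29 + $67.38 = $204.74
Net pay = $722.12 − $204.74 = $517.38

$517.38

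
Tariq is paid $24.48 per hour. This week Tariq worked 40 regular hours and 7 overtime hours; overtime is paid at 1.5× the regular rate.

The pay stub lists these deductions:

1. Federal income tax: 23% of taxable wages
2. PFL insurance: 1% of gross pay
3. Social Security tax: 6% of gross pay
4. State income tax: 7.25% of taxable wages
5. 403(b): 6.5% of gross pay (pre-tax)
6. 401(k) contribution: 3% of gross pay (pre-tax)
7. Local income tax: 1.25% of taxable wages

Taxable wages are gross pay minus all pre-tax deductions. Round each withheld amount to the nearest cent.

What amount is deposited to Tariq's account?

$679.85

Regular pay: 40 × $24.48 = $979.20
Overtime pay: 7 × $24.48 × 1.5 = $257.04
Gross pay = $979.20 + $257.04 = $1,236.24
403(b): $1,236.24 × 0.065 = $80.36
401(k) contribution: $1,236.24 × 0.03 = $37.09
Pre-tax total = $80.36 + $37.09 = $117.45
Taxable wages = $1,236.24 − $117.45 = $1,118.79
Local income tax: $1,118.79 × 0.0125 = $13.98
State income tax: $1,118.79 × 0.0725 = $81.11
Federal income tax: $1,118.79 × 0.23 = $257.32
Social Security tax: $1,236.24 × 0.06 = $74.17
PFL insurance: $1,236.24 × 0.01 = $12.36
Total deductions = $80.36 + $37.09 + $13.98 + $81.11 + $257.32 + $74.17 + $12.36 = $556.39
Net pay = $1,236.24 − $556.39 = $679.85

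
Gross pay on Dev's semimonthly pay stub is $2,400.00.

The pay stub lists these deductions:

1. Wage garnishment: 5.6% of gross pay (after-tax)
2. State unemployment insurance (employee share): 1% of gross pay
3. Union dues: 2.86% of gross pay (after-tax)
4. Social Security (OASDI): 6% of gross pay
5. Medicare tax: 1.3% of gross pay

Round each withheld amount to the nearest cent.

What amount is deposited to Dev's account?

State unemployment insurance (employee share): $2,400.00 × 0.01 = $24.00
Medicare tax: $2,400.00 × 0.013 = $31.20
Social Security (OASDI): $2,400.00 × 0.06 = $144.00
Union dues: $2,400.00 × 0.0286 = $68.64
Wage garnishment: $2,400.00 × 0.056 = $134.40
Total deductions = $24.00 + $31.20 + $144.00 + $68.64 + $134.40 = $402.24
Net pay = $2,400.00 − $402.24 = $1,997.76

$1,997.76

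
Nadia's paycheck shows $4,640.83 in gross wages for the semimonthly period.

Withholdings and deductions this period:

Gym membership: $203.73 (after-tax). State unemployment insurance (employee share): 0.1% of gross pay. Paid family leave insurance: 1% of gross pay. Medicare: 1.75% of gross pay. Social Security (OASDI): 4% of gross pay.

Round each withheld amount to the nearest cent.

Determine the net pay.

$4,119.21

State unemployment insurance (employee share): $4,640.83 × 0.001 = $4.64
Medicare: $4,640.83 × 0.0175 = $81.21
Paid family leave insurance: $4,640.83 × 0.01 = $46.41
Social Security (OASDI): $4,640.83 × 0.04 = $185.63
Gym membership: $203.73
Total deductions = $4.64 + $81.21 + $46.41 + $185.63 + $203.73 = $521.62
Net pay = $4,640.83 − $521.62 = $4,119.21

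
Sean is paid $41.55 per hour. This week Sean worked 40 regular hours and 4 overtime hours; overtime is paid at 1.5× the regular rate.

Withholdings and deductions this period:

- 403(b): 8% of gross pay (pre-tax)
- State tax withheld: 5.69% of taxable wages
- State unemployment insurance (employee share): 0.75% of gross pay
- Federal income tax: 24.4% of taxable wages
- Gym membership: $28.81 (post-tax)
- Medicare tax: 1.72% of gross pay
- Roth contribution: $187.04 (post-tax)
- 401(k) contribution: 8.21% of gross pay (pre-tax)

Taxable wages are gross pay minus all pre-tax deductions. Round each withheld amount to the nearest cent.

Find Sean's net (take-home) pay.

$856.55

Regular pay: 40 × $41.55 = $1662.00
Overtime pay: 4 × $41.55 × 1.5 = $249.30
Gross pay = $1662.00 + $249.30 = $1911.30
401(k) contribution: $1911.30 × 0.0821 = $156.92
403(b): $1911.30 × 0.08 = $152.90
Pre-tax total = $156.92 + $152.90 = $309.82
Taxable wages = $1911.30 − $309.82 = $1601.48
State tax withheld: $1601.48 × 0.0569 = $91.12
Federal income tax: $1601.48 × 0.244 = $390.76
State unemployment insurance (employee share): $1911.30 × 0.0075 = $14.33
Medicare tax: $1911.30 × 0.0172 = $32.87
Gym membership: $28.81
Roth contribution: $187.04
Total deductions = $156.92 + $152.90 + $91.12 + $390.76 + $14.33 + $32.87 + $28.81 + $187.04 = $1054.75
Net pay = $1911.30 − $1054.75 = $856.55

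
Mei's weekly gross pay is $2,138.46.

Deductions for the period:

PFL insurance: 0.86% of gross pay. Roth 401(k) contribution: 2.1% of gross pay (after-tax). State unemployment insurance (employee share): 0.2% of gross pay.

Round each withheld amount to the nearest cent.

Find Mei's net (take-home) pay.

$2,070.88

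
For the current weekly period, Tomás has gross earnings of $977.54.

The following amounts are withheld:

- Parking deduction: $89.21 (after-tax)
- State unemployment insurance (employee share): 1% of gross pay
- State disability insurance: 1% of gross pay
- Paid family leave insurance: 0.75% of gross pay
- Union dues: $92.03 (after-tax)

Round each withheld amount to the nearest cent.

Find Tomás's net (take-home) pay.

$769.41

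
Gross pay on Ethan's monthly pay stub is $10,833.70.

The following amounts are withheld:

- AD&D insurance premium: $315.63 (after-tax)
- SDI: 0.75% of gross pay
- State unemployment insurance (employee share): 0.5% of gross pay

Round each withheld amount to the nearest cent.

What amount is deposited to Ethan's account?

$10,382.65

State unemployment insurance (employee share): $10,833.70 × 0.005 = $54.17
SDI: $10,833.70 × 0.0075 = $81.25
AD&D insurance premium: $315.63
Total deductions = $54.17 + $81.25 + $315.63 = $451.05
Net pay = $10,833.70 − $451.05 = $10,382.65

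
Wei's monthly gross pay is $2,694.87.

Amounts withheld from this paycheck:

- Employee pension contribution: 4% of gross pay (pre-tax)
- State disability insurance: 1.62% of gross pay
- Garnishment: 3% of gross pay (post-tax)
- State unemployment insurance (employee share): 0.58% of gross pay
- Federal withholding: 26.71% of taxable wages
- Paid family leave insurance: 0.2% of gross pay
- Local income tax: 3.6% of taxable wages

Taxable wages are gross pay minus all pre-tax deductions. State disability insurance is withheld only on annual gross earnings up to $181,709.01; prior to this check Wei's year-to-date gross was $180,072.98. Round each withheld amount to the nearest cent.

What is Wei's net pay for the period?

Employee pension contribution: $2,694.87 × 0.04 = $107.79
Taxable wages = $2,694.87 − $107.79 = $2,587.08
Federal withholding: $2,587.08 × 0.2671 = $691.01
Local income tax: $2,587.08 × 0.036 = $93.13
Paid family leave insurance: $2,694.87 × 0.002 = $5.39
State disability insurance: only $181,709.01 − $180,072.98 = $1,636.03 of this check is subject → $1,636.03 × 0.0162 = $26.50
State unemployment insurance (employee share): $2,694.87 × 0.0058 = $15.63
Garnishment: $2,694.87 × 0.03 = $80.85
Total deductions = $107.79 + $691.01 + $93.13 + $5.39 + $26.50 + $15.63 + $80.85 = $1,020.30
Net pay = $2,694.87 − $1,020.30 = $1,674.57

$1,674.57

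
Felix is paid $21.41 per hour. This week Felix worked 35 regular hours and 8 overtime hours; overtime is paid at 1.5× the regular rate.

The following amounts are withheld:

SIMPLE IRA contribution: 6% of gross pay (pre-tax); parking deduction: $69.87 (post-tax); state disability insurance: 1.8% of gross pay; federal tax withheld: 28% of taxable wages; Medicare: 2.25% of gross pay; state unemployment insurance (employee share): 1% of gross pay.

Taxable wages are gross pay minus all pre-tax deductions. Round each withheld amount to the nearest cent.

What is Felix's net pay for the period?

Regular pay: 35 × $21.41 = $749.35
Overtime pay: 8 × $21.41 × 1.5 = $256.92
Gross pay = $749.35 + $256.92 = $1,006.27
SIMPLE IRA contribution: $1,006.27 × 0.06 = $60.38
Taxable wages = $1,006.27 − $60.38 = $945.89
Federal tax withheld: $945.89 × 0.28 = $264.85
State unemployment insurance (employee share): $1,006.27 × 0.01 = $10.06
Medicare: $1,006.27 × 0.0225 = $22.64
State disability insurance: $1,006.27 × 0.018 = $18.11
Parking deduction: $69.87
Total deductions = $60.38 + $264.85 + $10.06 + $22.64 + $18.11 + $69.87 = $445.91
Net pay = $1,006.27 − $445.91 = $560.36

$560.36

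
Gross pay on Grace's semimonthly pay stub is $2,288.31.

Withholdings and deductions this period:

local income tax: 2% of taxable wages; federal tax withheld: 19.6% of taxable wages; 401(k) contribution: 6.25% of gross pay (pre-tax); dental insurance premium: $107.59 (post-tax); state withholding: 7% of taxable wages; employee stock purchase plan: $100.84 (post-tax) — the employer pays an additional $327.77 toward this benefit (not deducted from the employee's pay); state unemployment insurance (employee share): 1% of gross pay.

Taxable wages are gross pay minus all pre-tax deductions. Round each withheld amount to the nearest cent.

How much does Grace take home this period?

401(k) contribution: $2,288.31 × 0.0625 = $143.02
Taxable wages = $2,288.31 − $143.02 = $2,145.29
Federal tax withheld: $2,145.29 × 0.196 = $420.48
Local income tax: $2,145.29 × 0.02 = $42.91
State withholding: $2,145.29 × 0.07 = $150.17
State unemployment insurance (employee share): $2,288.31 × 0.01 = $22.88
Employee stock purchase plan: $100.84
Dental insurance premium: $107.59
(Employer's $327.77 toward employee stock purchase plan is not withheld from the employee.)
Total deductions = $143.02 + $420.48 + $42.91 + $150.17 + $22.88 + $100.84 + $107.59 = $987.89
Net pay = $2,288.31 − $987.89 = $1,300.42

$1,300.42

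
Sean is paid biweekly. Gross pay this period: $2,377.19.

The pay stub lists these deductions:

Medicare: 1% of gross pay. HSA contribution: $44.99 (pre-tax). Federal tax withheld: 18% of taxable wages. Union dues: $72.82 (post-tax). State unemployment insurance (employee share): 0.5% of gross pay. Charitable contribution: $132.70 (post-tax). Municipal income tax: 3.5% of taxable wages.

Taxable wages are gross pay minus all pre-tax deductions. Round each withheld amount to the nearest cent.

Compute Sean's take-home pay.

$1,589.59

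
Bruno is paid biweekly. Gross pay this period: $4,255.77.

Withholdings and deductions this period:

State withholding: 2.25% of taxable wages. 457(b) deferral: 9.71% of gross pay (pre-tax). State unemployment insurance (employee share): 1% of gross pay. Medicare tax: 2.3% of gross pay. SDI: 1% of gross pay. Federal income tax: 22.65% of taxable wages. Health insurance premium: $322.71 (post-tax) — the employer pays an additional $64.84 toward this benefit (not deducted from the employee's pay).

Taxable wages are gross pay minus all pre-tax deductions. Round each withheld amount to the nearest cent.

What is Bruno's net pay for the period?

$2,380.03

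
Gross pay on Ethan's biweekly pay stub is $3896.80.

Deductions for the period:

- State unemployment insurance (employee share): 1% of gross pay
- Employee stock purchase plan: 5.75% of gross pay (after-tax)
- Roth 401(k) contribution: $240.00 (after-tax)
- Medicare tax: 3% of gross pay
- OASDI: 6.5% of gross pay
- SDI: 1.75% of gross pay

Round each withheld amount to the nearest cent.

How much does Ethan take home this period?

$2955.38

OASDI: $3896.80 × 0.065 = $253.29
State unemployment insurance (employee share): $3896.80 × 0.01 = $38.97
SDI: $3896.80 × 0.0175 = $68.19
Medicare tax: $3896.80 × 0.03 = $116.90
Employee stock purchase plan: $3896.80 × 0.0575 = $224.07
Roth 401(k) contribution: $240.00
Total deductions = $253.29 + $38.97 + $68.19 + $116.90 + $224.07 + $240.00 = $941.42
Net pay = $3896.80 − $941.42 = $2955.38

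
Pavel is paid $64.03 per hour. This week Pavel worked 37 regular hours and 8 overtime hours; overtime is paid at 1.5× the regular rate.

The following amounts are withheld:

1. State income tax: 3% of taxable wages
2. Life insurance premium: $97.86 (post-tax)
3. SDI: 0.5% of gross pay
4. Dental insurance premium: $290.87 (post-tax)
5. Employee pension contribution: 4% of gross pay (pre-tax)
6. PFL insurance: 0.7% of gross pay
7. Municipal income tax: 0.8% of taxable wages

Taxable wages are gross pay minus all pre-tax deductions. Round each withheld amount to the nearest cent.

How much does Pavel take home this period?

$2,471.13

Regular pay: 37 × $64.03 = $2,369.11
Overtime pay: 8 × $64.03 × 1.5 = $768.36
Gross pay = $2,369.11 + $768.36 = $3,137.47
Employee pension contribution: $3,137.47 × 0.04 = $125.50
Taxable wages = $3,137.47 − $125.50 = $3,011.97
State income tax: $3,011.97 × 0.03 = $90.36
Municipal income tax: $3,011.97 × 0.008 = $24.10
SDI: $3,137.47 × 0.005 = $15.69
PFL insurance: $3,137.47 × 0.007 = $21.96
Life insurance premium: $97.86
Dental insurance premium: $290.87
Total deductions = $125.50 + $90.36 + $24.10 + $15.69 + $21.96 + $97.86 + $290.87 = $666.34
Net pay = $3,137.47 − $666.34 = $2,471.13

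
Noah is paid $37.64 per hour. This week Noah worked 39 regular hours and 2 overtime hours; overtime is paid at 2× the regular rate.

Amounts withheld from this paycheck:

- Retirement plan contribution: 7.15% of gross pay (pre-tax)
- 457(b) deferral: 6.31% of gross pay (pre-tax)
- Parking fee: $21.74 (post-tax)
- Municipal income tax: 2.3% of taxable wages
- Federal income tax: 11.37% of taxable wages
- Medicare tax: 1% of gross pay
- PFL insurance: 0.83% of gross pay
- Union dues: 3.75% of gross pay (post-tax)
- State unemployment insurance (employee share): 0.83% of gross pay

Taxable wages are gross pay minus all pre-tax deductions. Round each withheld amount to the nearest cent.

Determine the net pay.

$1083.71

Regular pay: 39 × $37.64 = $1467.96
Overtime pay: 2 × $37.64 × 2 = $150.56
Gross pay = $1467.96 + $150.56 = $1618.52
457(b) deferral: $1618.52 × 0.0631 = $102.13
Retirement plan contribution: $1618.52 × 0.0715 = $115.72
Pre-tax total = $102.13 + $115.72 = $217.85
Taxable wages = $1618.52 − $217.85 = $1400.67
Federal income tax: $1400.67 × 0.1137 = $159.26
Municipal income tax: $1400.67 × 0.023 = $32.22
Medicare tax: $1618.52 × 0.01 = $16.19
State unemployment insurance (employee share): $1618.52 × 0.0083 = $13.43
PFL insurance: $1618.52 × 0.0083 = $13.43
Parking fee: $21.74
Union dues: $1618.52 × 0.0375 = $60.69
Total deductions = $102.13 + $115.72 + $159.26 + $32.22 + $16.19 + $13.43 + $13.43 + $21.74 + $60.69 = $534.81
Net pay = $1618.52 − $534.81 = $1083.71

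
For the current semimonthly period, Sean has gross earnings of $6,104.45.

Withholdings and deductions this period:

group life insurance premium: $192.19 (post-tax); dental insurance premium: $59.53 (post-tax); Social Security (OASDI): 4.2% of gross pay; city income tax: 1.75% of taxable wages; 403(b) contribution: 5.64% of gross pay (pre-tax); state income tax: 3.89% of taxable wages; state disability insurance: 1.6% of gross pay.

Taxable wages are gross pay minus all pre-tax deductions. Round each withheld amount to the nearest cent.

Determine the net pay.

$4,829.51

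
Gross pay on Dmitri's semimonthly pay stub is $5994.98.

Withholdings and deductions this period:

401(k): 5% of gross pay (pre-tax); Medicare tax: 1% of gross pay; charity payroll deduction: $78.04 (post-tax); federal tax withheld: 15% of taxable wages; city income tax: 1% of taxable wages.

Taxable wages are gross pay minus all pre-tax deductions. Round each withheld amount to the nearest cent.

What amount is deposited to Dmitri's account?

401(k): $5994.98 × 0.05 = $299.75
Taxable wages = $5994.98 − $299.75 = $5695.23
City income tax: $5695.23 × 0.01 = $56.95
Federal tax withheld: $5695.23 × 0.15 = $854.28
Medicare tax: $5994.98 × 0.01 = $59.95
Charity payroll deduction: $78.04
Total deductions = $299.75 + $56.95 + $854.28 + $59.95 + $78.04 = $1348.97
Net pay = $5994.98 − $1348.97 = $4646.01

$4646.01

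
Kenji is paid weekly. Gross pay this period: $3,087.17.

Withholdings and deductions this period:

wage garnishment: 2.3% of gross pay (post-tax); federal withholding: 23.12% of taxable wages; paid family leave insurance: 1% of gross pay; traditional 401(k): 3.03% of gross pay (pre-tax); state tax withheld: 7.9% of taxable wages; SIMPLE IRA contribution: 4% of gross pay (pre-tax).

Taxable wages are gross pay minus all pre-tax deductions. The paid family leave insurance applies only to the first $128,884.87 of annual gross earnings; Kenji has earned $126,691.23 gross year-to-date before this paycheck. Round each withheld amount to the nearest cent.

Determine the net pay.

$1,886.88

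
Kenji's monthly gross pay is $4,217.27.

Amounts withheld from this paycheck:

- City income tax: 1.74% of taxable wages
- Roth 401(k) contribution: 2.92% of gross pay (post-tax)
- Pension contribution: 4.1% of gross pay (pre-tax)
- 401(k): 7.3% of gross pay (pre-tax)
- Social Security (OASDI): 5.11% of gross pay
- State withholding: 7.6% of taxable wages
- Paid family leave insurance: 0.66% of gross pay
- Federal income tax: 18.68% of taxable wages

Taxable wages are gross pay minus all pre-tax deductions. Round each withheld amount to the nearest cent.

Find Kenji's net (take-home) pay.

401(k): $4,217.27 × 0.073 = $307.86
Pension contribution: $4,217.27 × 0.041 = $172.91
Pre-tax total = $307.86 + $172.91 = $480.77
Taxable wages = $4,217.27 − $480.77 = $3,736.50
State withholding: $3,736.50 × 0.076 = $283.97
Federal income tax: $3,736.50 × 0.1868 = $697.98
City income tax: $3,736.50 × 0.0174 = $65.02
Paid family leave insurance: $4,217.27 × 0.0066 = $27.83
Social Security (OASDI): $4,217.27 × 0.0511 = $215.50
Roth 401(k) contribution: $4,217.27 × 0.0292 = $123.14
Total deductions = $307.86 + $172.91 + $283.97 + $697.98 + $65.02 + $27.83 + $215.50 + $123.14 = $1,894.21
Net pay = $4,217.27 − $1,894.21 = $2,323.06

$2,323.06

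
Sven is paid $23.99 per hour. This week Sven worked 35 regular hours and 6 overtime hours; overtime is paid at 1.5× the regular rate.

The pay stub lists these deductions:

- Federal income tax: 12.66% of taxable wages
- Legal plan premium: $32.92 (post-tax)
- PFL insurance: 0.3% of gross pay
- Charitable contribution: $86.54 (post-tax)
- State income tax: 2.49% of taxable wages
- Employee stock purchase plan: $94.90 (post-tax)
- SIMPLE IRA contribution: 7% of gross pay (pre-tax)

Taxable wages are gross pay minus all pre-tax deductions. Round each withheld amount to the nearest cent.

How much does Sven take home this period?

$615.42

Regular pay: 35 × $23.99 = $839.65
Overtime pay: 6 × $23.99 × 1.5 = $215.91
Gross pay = $839.65 + $215.91 = $1,055.56
SIMPLE IRA contribution: $1,055.56 × 0.07 = $73.89
Taxable wages = $1,055.56 − $73.89 = $981.67
Federal income tax: $981.67 × 0.1266 = $124.28
State income tax: $981.67 × 0.0249 = $24.44
PFL insurance: $1,055.56 × 0.003 = $3.17
Charitable contribution: $86.54
Employee stock purchase plan: $94.90
Legal plan premium: $32.92
Total deductions = $73.89 + $124.28 + $24.44 + $3.17 + $86.54 + $94.90 + $32.92 = $440.14
Net pay = $1,055.56 − $440.14 = $615.42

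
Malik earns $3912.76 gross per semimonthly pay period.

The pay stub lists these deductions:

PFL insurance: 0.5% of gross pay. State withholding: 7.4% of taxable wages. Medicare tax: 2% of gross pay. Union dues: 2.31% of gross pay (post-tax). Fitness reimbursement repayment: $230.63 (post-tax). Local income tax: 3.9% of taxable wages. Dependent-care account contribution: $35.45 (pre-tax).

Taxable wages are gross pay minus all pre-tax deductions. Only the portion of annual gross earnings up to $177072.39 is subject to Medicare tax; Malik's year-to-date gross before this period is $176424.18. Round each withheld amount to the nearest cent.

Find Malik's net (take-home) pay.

Dependent-care account contribution: $35.45
Taxable wages = $3912.76 − $35.45 = $3877.31
State withholding: $3877.31 × 0.074 = $286.92
Local income tax: $3877.31 × 0.039 = $151.22
PFL insurance: $3912.76 × 0.005 = $19.56
Medicare tax: only $177072.39 − $176424.18 = $648.21 of this check is subject → $648.21 × 0.02 = $12.96
Union dues: $3912.76 × 0.0231 = $90.38
Fitness reimbursement repayment: $230.63
Total deductions = $35.45 + $286.92 + $151.22 + $19.56 + $12.96 + $90.38 + $230.63 = $827.12
Net pay = $3912.76 − $827.12 = $3085.64

$3085.64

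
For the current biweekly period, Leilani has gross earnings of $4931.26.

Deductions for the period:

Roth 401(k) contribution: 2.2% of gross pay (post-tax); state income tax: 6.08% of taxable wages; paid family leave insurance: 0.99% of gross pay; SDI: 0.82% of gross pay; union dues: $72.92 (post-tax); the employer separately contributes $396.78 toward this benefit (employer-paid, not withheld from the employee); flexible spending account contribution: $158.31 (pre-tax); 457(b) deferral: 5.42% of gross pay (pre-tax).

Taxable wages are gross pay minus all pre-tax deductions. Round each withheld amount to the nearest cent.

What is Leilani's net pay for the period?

457(b) deferral: $4931.26 × 0.0542 = $267.27
Flexible spending account contribution: $158.31
Pre-tax total = $267.27 + $158.31 = $425.58
Taxable wages = $4931.26 − $425.58 = $4505.68
State income tax: $4505.68 × 0.0608 = $273.95
Paid family leave insurance: $4931.26 × 0.0099 = $48.82
SDI: $4931.26 × 0.0082 = $40.44
Roth 401(k) contribution: $4931.26 × 0.022 = $108.49
Union dues: $72.92
(Employer's $396.78 toward union dues is not withheld from the employee.)
Total deductions = $267.27 + $158.31 + $273.95 + $48.82 + $40.44 + $108.49 + $72.92 = $970.20
Net pay = $4931.26 − $970.20 = $3961.06

$3961.06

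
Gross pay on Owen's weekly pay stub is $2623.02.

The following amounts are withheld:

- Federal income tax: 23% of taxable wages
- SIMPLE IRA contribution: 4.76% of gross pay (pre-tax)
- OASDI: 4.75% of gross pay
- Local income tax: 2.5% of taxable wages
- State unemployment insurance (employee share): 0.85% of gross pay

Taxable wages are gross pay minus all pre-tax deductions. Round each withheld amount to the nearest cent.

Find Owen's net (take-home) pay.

$1714.24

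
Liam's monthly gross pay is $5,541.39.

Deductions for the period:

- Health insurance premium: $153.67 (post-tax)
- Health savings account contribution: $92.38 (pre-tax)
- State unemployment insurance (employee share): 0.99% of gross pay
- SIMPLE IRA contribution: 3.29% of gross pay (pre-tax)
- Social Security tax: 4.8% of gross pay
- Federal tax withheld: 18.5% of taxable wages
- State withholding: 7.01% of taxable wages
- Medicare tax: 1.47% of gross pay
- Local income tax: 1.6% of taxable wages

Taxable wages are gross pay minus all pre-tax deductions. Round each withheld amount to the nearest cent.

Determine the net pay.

Health savings account contribution: $92.38
SIMPLE IRA contribution: $5,541.39 × 0.0329 = $182.31
Pre-tax total = $92.38 + $182.31 = $274.69
Taxable wages = $5,541.39 − $274.69 = $5,266.70
Federal tax withheld: $5,266.70 × 0.185 = $974.34
Local income tax: $5,266.70 × 0.016 = $84.27
State withholding: $5,266.70 × 0.0701 = $369.20
State unemployment insurance (employee share): $5,541.39 × 0.0099 = $54.86
Social Security tax: $5,541.39 × 0.048 = $265.99
Medicare tax: $5,541.39 × 0.0147 = $81.46
Health insurance premium: $153.67
Total deductions = $92.38 + $182.31 + $974.34 + $84.27 + $369.20 + $54.86 + $265.99 + $81.46 + $153.67 = $2,258.48
Net pay = $5,541.39 − $2,258.48 = $3,282.91

$3,282.91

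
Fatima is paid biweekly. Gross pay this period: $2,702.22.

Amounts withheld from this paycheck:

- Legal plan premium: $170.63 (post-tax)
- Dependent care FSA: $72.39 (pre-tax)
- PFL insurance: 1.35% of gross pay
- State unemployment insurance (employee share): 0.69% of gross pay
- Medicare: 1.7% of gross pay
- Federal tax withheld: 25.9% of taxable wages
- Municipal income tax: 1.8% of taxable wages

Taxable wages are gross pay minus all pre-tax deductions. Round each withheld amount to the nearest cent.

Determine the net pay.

Dependent care FSA: $72.39
Taxable wages = $2,702.22 − $72.39 = $2,629.83
Municipal income tax: $2,629.83 × 0.018 = $47.34
Federal tax withheld: $2,629.83 × 0.259 = $681.13
PFL insurance: $2,702.22 × 0.0135 = $36.48
Medicare: $2,702.22 × 0.017 = $45.94
State unemployment insurance (employee share): $2,702.22 × 0.0069 = $18.65
Legal plan premium: $170.63
Total deductions = $72.39 + $47.34 + $681.13 + $36.48 + $45.94 + $18.65 + $170.63 = $1,072.56
Net pay = $2,702.22 − $1,072.56 = $1,629.66

$1,629.66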